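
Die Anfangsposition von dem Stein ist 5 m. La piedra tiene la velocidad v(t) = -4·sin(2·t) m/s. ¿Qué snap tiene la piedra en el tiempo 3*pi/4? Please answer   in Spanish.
Partiendo de la velocidad v(t) = -4·sin(2·t), tomamos 3 derivadas. Tomando d/dt de v(t), encontramos a(t) = -8·cos(2·t). Tomando d/dt de a(t), encontramos j(t) = 16·sin(2·t). La derivada de la sacudida da el snap: s(t) = 32·cos(2·t). Usando s(t) = 32·cos(2·t) y sustituyendo t = 3*pi/4, encontramos s = 0.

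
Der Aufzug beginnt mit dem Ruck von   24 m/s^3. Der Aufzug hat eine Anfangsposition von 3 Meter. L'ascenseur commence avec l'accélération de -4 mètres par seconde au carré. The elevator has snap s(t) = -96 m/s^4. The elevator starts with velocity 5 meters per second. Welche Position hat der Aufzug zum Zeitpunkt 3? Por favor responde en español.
Debemos encontrar la antiderivada de nuestra ecuación del snap s(t) = -96 4 veces. La antiderivada del snap, con j(0) = 24, da la sacudida: j(t) = 24 - 96·t. Integrando la sacudida y usando la condición inicial a(0) = -4, obtenemos a(t) = -48·t^2 + 24·t - 4. La antiderivada de la aceleración, con v(0) = 5, da la velocidad: v(t) = -16·t^3 + 12·t^2 - 4·t + 5. Tomando ∫v(t)dt y aplicando x(0) = 3, encontramos x(t) = -4·t^4 + 4·t^3 - 2·t^2 + 5·t + 3. De la ecuación de la posición x(t) = -4·t^4 + 4·t^3 - 2·t^2 + 5·t + 3, sustituimos t = 3 para obtener x = -216.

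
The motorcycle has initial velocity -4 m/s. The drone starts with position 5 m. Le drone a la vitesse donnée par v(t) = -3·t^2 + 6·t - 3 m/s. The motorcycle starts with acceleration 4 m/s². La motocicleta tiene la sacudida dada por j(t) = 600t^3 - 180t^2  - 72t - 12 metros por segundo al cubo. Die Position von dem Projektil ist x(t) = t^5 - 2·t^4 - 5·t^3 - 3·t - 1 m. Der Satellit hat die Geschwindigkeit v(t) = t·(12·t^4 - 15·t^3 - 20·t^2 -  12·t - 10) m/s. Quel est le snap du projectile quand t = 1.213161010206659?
Nous devons dériver notre équation de la position x(t) = t^5 - 2·t^4 - 5·t^3 - 3·t - 1 4 fois. En prenant d/dt de x(t), nous trouvons v(t) = 5·t^4 - 8·t^3 - 15·t^2 - 3. En dérivant la vitesse, nous obtenons l'accélération: a(t) = 20·t^3 - 24·t^2 - 30·t. La dérivée de l'accélération donne le jerk: j(t) = 60·t^2 - 48·t - 30. La dérivée du jerk donne le snap: s(t) = 120·t - 48. En utilisant s(t) = 120·t - 48 et en substituant t = 1.213161010206659, nous trouvons s = 97.5793212247991.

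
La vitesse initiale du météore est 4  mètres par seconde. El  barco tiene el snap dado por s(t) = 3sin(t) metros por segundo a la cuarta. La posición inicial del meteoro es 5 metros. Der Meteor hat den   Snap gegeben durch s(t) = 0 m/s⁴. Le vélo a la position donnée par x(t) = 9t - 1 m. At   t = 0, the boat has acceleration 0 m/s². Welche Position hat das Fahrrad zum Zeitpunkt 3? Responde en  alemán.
Aus der Gleichung für die Position x(t) = 9·t - 1, setzen wir t = 3 ein und erhalten x = 26.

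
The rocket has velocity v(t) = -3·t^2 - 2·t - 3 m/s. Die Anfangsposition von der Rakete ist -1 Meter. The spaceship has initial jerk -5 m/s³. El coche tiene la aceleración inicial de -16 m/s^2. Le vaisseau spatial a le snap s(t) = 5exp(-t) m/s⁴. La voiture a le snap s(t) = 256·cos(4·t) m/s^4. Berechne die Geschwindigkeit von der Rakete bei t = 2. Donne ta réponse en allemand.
Aus der Gleichung für die Geschwindigkeit v(t) = -3·t^2 - 2·t - 3, setzen wir t = 2 ein und erhalten v = -19.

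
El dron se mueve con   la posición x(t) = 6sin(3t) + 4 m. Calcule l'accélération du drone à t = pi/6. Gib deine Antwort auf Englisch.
To solve this, we need to take 2 derivatives of our position equation x(t) = 6·sin(3·t) + 4. The derivative of position gives velocity: v(t) = 18·cos(3·t). Differentiating velocity, we get acceleration: a(t) = -54·sin(3·t). We have acceleration a(t) = -54·sin(3·t). Substituting t = pi/6: a(pi/6) = -54.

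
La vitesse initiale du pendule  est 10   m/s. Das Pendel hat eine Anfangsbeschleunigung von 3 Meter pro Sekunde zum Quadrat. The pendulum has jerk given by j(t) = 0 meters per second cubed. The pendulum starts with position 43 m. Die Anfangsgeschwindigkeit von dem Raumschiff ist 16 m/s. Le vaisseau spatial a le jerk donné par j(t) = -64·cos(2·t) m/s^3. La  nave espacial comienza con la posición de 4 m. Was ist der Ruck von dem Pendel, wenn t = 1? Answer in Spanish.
De la ecuación de la sacudida j(t) = 0, sustituimos t = 1 para obtener j = 0.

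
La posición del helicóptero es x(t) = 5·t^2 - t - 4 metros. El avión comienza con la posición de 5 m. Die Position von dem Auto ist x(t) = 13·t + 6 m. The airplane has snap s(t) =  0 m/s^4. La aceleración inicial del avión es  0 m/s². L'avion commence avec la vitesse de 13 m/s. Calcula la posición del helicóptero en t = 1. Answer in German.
Wir haben die Position x(t) = 5·t^2 - t - 4. Durch Einsetzen von t = 1: x(1) = 0.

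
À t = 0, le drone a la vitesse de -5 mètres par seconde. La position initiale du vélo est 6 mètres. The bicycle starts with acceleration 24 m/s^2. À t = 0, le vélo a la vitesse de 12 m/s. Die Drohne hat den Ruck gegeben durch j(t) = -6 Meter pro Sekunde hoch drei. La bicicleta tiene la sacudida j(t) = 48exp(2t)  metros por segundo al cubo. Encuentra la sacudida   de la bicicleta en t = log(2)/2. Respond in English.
Using j(t) = 48·exp(2·t) and substituting t = log(2)/2, we find j = 96.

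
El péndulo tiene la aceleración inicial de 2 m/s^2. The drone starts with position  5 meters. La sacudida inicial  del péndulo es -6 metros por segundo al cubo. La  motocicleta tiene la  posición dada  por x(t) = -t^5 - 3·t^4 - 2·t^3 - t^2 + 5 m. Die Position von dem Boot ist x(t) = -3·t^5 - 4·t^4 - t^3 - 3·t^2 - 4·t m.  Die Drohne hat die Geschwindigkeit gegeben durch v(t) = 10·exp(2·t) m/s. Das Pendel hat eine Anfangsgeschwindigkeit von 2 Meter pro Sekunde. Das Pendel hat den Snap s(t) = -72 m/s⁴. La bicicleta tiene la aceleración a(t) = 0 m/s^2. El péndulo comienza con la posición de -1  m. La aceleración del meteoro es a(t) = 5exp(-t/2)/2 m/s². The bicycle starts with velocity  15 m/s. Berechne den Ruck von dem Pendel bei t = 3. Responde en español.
Debemos encontrar la antiderivada de nuestra ecuación del snap s(t) = -72 1 vez. Integrando el snap y usando la condición inicial j(0) = -6, obtenemos j(t) = -72·t - 6. Usando j(t) = -72·t - 6 y sustituyendo t = 3, encontramos j = -222.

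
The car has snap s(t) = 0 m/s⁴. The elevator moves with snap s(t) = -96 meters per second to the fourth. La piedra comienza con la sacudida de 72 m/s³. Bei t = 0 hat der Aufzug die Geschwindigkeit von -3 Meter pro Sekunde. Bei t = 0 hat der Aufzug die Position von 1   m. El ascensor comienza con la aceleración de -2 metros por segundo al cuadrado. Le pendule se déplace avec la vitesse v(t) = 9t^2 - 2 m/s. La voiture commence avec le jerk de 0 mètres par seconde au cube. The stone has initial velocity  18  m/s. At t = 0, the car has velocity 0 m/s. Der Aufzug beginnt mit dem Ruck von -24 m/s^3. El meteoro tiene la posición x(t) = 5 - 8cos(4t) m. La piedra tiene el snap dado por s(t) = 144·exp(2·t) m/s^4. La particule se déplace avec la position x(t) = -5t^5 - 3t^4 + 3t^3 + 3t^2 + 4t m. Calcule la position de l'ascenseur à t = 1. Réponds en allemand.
Wir müssen unsere Gleichung für den Snap s(t) = -96 4-mal integrieren. Durch Integration von dem Snap und Verwendung der Anfangsbedingung j(0) = -24, erhalten wir j(t) = -96·t - 24. Das Integral von dem Ruck ist die Beschleunigung. Mit a(0) = -2 erhalten wir a(t) = -48·t^2 - 24·t - 2. Mit ∫a(t)dt und Anwendung von v(0) = -3, finden wir v(t) = -16·t^3 - 12·t^2 - 2·t - 3. Das Integral von der Geschwindigkeit, mit x(0) = 1, ergibt die Position: x(t) = -4·t^4 - 4·t^3 - t^2 - 3·t + 1. Wir haben die Position x(t) = -4·t^4 - 4·t^3 - t^2 - 3·t + 1. Durch Einsetzen von t = 1: x(1) = -11.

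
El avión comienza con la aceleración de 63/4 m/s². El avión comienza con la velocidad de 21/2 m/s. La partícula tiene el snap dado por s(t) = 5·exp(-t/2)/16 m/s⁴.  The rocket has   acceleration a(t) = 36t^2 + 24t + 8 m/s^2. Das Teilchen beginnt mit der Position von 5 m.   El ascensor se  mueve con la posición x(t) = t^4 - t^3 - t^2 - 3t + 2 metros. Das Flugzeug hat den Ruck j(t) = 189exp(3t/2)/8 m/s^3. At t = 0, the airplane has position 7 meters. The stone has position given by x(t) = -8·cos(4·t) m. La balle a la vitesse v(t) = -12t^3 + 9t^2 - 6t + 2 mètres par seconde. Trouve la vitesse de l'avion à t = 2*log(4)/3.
Pour résoudre ceci, nous devons prendre 2 intégrales de notre équation du jerk j(t) = 189·exp(3·t/2)/8. L'intégrale du jerk, avec a(0) = 63/4, donne l'accélération: a(t) = 63·exp(3·t/2)/4. En intégrant l'accélération et en utilisant la condition initiale v(0) = 21/2, nous obtenons v(t) = 21·exp(3·t/2)/2. Nous avons la vitesse v(t) = 21·exp(3·t/2)/2. En substituant t = 2*log(4)/3: v(2*log(4)/3) = 42.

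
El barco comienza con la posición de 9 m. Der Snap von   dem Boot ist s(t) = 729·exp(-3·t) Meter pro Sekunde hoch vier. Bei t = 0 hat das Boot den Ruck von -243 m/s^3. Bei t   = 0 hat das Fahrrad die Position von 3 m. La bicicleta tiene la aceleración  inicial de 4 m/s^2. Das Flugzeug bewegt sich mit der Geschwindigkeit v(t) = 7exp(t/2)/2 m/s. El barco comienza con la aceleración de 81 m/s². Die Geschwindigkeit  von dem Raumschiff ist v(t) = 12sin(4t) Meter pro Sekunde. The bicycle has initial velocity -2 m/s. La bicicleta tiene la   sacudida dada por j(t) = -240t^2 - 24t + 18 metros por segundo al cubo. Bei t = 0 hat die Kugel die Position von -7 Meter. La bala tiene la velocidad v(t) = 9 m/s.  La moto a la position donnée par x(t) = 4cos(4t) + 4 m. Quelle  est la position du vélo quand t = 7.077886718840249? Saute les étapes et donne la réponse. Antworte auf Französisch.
La réponse est -72409.1701972844.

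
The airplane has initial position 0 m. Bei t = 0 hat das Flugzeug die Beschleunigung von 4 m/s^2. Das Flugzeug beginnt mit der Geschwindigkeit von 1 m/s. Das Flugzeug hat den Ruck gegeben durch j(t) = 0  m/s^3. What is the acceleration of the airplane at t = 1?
To solve this, we need to take 1 integral of our jerk equation j(t) = 0. The antiderivative of jerk is acceleration. Using a(0) = 4, we get a(t) = 4. From the given acceleration equation a(t) = 4, we substitute t = 1 to get a = 4.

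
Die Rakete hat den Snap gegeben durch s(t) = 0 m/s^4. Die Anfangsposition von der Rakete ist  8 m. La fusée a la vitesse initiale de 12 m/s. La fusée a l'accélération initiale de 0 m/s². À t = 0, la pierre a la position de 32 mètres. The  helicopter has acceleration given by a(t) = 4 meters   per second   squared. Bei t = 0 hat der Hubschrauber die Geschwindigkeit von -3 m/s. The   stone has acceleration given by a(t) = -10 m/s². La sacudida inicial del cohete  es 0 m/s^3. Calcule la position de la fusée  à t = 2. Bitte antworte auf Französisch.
Pour résoudre ceci, nous devons prendre 4 primitives de notre équation du snap s(t) = 0. En prenant ∫s(t)dt et en appliquant j(0) = 0, nous trouvons j(t) = 0. En intégrant le jerk et en utilisant la condition initiale a(0) = 0, nous obtenons a(t) = 0. La primitive de l'accélération est la vitesse. En utilisant v(0) = 12, nous obtenons v(t) = 12. La primitive de la vitesse, avec x(0) = 8, donne la position: x(t) = 12·t + 8. En utilisant x(t) = 12·t + 8 et en substituant t = 2, nous trouvons x = 32.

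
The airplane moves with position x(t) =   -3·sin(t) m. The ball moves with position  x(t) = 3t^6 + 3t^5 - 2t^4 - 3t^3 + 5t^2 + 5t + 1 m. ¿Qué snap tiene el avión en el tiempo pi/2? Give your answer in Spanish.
Partiendo de la posición x(t) = -3·sin(t), tomamos 4 derivadas. La derivada de la posición da la velocidad: v(t) = -3·cos(t). Derivando la velocidad, obtenemos la aceleración: a(t) = 3·sin(t). La derivada de la aceleración da la sacudida: j(t) = 3·cos(t). Tomando d/dt de j(t), encontramos s(t) = -3·sin(t). De la ecuación del snap s(t) = -3·sin(t), sustituimos t = pi/2 para obtener s = -3.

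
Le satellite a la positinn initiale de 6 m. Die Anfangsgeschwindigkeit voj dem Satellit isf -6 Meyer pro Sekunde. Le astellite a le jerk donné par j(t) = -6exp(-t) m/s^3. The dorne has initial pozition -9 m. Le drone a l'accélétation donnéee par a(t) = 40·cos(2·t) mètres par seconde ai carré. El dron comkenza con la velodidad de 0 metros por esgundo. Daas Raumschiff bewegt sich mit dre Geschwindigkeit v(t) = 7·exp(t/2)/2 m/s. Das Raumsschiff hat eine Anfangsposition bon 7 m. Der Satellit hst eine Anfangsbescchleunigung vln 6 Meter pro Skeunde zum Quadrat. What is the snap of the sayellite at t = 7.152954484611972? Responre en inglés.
To solve this, we need to take 1 derivative of our jerk equation j(t) = -6·exp(-t). Differentiating jerk, we get snap: s(t) = 6·exp(-t). From the given snap equation s(t) = 6·exp(-t), we substitute t = 7.152954484611972 to get s = 0.00469529180772185.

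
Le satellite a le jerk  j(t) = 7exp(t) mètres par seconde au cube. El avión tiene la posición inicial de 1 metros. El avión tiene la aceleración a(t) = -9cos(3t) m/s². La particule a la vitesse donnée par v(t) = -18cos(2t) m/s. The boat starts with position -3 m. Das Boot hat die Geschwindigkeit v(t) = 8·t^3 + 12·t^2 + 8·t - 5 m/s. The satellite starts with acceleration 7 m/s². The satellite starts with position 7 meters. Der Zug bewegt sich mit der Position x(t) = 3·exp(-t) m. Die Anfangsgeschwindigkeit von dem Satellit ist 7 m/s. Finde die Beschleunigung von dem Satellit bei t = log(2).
Wir müssen unsere Gleichung für den Ruck j(t) = 7·exp(t) 1-mal integrieren. Mit ∫j(t)dt und Anwendung von a(0) = 7, finden wir a(t) = 7·exp(t). Wir haben die Beschleunigung a(t) = 7·exp(t). Durch Einsetzen von t = log(2): a(log(2)) = 14.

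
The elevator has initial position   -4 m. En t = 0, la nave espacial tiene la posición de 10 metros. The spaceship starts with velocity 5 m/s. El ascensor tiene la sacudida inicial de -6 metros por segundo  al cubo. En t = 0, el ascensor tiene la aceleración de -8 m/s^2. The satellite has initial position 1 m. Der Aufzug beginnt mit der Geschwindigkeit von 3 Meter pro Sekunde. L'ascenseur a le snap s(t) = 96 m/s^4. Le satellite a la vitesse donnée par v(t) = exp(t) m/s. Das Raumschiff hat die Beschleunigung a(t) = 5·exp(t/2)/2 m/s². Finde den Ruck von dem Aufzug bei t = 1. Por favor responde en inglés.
We need to integrate our snap equation s(t) = 96 1 time. The antiderivative of snap is jerk. Using j(0) = -6, we get j(t) = 96·t - 6. We have jerk j(t) = 96·t - 6. Substituting t = 1: j(1) = 90.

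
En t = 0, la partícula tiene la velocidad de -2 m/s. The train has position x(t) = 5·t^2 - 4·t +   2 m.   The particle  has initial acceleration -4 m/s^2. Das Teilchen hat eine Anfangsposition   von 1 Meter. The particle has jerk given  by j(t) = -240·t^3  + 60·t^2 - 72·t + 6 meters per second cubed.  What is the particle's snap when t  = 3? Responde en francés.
Nous devons dériver notre équation du jerk j(t) = -240·t^3 + 60·t^2 - 72·t + 6 1 fois. En dérivant le jerk, nous obtenons le snap: s(t) = -720·t^2 + 120·t - 72. En utilisant s(t) = -720·t^2 + 120·t - 72 et en substituant t = 3, nous trouvons s = -6192.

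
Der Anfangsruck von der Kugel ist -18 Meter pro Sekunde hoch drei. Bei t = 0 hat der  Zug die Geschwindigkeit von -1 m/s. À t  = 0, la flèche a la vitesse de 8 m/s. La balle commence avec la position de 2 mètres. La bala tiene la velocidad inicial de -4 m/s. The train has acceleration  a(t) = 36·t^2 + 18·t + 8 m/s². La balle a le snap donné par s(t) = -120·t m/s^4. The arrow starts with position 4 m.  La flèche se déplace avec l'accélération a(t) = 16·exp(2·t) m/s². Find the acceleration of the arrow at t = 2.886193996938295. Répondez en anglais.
We have acceleration a(t) = 16·exp(2·t). Substituting t = 2.886193996938295: a(2.886193996938295) = 5140.86543125815.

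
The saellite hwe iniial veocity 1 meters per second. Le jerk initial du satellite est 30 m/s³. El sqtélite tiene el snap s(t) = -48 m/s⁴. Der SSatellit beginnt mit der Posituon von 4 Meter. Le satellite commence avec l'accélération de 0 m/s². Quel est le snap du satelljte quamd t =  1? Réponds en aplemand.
Mit s(t) = -48 und Einsetzen von t = 1, finden wir s = -48.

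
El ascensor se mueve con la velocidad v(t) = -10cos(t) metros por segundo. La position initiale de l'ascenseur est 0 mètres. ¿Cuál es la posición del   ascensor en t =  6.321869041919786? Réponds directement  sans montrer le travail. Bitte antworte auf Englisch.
The position at t = 6.321869041919786 is x = -0.386740875365870.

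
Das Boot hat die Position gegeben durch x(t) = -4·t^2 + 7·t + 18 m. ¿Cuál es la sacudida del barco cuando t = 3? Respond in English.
We must differentiate our position equation x(t) = -4·t^2 + 7·t + 18 3 times. Taking d/dt of x(t), we find v(t) = 7 - 8·t. Taking d/dt of v(t), we find a(t) = -8. Differentiating acceleration, we get jerk: j(t) = 0. We have jerk j(t) = 0. Substituting t = 3: j(3) = 0.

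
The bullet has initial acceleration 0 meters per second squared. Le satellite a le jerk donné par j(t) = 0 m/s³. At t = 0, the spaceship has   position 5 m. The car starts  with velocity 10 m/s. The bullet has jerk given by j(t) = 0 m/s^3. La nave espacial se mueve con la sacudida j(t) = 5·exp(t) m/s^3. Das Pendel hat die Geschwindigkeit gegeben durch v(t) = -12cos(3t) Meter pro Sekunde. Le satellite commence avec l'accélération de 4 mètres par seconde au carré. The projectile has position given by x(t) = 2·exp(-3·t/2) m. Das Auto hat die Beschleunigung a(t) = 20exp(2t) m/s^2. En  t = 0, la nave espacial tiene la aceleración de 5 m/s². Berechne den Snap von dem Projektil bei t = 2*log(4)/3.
Wir müssen unsere Gleichung für die Position x(t) = 2·exp(-3·t/2) 4-mal ableiten. Mit d/dt von x(t) finden wir v(t) = -3·exp(-3·t/2). Durch Ableiten von der Geschwindigkeit erhalten wir die Beschleunigung: a(t) = 9·exp(-3·t/2)/2. Die Ableitung von der Beschleunigung ergibt den Ruck: j(t) = -27·exp(-3·t/2)/4. Durch Ableiten von dem Ruck erhalten wir den Snap: s(t) = 81·exp(-3·t/2)/8. Mit s(t) = 81·exp(-3·t/2)/8 und Einsetzen von t = 2*log(4)/3, finden wir s = 81/32.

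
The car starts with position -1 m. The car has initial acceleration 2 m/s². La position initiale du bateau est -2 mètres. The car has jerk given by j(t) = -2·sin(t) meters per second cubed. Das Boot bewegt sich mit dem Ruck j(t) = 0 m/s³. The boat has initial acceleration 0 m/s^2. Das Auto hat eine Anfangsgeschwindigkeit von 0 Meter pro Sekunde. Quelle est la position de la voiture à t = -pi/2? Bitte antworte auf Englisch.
Starting from jerk j(t) = -2·sin(t), we take 3 integrals. Integrating jerk and using the initial condition a(0) = 2, we get a(t) = 2·cos(t). The integral of acceleration, with v(0) = 0, gives velocity: v(t) = 2·sin(t). The antiderivative of velocity, with x(0) = -1, gives position: x(t) = 1 - 2·cos(t). From the given position equation x(t) = 1 - 2·cos(t), we substitute t = -pi/2 to get x = 1.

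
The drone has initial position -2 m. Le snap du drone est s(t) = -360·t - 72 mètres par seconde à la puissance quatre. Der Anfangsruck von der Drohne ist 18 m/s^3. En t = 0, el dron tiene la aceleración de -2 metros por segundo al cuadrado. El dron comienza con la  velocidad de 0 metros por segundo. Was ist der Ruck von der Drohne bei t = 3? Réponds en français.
Nous devons intégrer notre équation du snap s(t) = -360·t - 72 1 fois. En prenant ∫s(t)dt et en appliquant j(0) = 18, nous trouvons j(t) = -180·t^2 - 72·t + 18. Nous avons le jerk j(t) = -180·t^2 - 72·t + 18. En substituant t = 3: j(3) = -1818.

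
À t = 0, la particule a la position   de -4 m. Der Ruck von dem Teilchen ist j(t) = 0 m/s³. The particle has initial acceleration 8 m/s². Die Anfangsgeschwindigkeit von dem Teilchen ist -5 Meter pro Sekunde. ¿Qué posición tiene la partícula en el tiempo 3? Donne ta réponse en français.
Nous devons intégrer notre équation du jerk j(t) = 0 3 fois. En prenant ∫j(t)dt et en appliquant a(0) = 8, nous trouvons a(t) = 8. L'intégrale de l'accélération est la vitesse. En utilisant v(0) = -5, nous obtenons v(t) = 8·t - 5. La primitive de la vitesse, avec x(0) = -4, donne la position: x(t) = 4·t^2 - 5·t - 4. Nous avons la position x(t) = 4·t^2 - 5·t - 4. En substituant t = 3: x(3) = 17.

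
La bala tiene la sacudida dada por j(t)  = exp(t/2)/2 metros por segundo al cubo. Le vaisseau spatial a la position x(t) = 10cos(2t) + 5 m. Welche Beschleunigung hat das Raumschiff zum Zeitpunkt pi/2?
Um dies zu lösen, müssen wir 2 Ableitungen unserer Gleichung für die Position x(t) = 10·cos(2·t) + 5 nehmen. Die Ableitung von der Position ergibt die Geschwindigkeit: v(t) = -20·sin(2·t). Die Ableitung von der Geschwindigkeit ergibt die Beschleunigung: a(t) = -40·cos(2·t). Aus der Gleichung für die Beschleunigung a(t) = -40·cos(2·t), setzen wir t = pi/2 ein und erhalten a = 40.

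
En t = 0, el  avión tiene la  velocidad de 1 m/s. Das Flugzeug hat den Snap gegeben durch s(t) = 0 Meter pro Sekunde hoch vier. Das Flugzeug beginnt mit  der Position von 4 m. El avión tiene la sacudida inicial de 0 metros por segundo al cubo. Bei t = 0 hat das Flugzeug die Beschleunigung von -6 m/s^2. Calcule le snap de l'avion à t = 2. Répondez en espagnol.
Usando s(t) = 0 y sustituyendo t = 2, encontramos s = 0.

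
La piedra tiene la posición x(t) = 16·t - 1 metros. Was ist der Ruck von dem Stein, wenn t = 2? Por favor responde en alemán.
Ausgehend von der Position x(t) = 16·t - 1, nehmen wir 3 Ableitungen. Durch Ableiten von der Position erhalten wir die Geschwindigkeit: v(t) = 16. Die Ableitung von der Geschwindigkeit ergibt die Beschleunigung: a(t) = 0. Durch Ableiten von der Beschleunigung erhalten wir den Ruck: j(t) = 0. Aus der Gleichung für den Ruck j(t) = 0, setzen wir t = 2 ein und erhalten j = 0.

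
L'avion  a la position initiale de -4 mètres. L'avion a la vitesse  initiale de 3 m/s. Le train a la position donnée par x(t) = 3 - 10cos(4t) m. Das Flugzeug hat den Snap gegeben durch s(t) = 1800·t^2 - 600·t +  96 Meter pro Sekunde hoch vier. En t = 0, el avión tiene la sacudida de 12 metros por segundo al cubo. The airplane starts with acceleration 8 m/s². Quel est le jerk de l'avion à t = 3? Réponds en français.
En partant du snap s(t) = 1800·t^2 - 600·t + 96, nous prenons 1 primitive. La primitive du snap, avec j(0) = 12, donne le jerk: j(t) = 600·t^3 - 300·t^2 + 96·t + 12. En utilisant j(t) = 600·t^3 - 300·t^2 + 96·t + 12 et en substituant t = 3, nous trouvons j = 13800.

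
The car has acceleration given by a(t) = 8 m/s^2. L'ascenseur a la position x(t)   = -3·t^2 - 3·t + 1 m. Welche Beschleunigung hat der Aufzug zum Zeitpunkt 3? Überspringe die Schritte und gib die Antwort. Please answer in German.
a(3) = -6.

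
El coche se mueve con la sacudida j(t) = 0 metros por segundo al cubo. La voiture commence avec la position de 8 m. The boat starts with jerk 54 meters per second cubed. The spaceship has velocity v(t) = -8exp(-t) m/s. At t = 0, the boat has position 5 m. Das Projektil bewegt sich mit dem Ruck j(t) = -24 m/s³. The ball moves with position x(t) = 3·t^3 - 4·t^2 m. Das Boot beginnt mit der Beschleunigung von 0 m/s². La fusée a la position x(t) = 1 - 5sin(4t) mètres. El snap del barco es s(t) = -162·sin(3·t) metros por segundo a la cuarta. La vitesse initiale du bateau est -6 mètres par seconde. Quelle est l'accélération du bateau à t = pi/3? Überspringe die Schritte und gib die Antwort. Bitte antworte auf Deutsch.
Die Beschleunigung bei t = pi/3 ist a = 0.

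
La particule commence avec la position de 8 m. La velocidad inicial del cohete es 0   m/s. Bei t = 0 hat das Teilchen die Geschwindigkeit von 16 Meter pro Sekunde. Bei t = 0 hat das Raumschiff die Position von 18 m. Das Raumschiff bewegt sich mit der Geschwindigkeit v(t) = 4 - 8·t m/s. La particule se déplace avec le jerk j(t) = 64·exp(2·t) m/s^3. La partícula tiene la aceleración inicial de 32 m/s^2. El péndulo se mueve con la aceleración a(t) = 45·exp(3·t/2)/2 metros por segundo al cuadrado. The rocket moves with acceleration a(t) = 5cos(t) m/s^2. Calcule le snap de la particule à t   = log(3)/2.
Pour résoudre ceci, nous devons prendre 1 dérivée de notre équation du jerk j(t) = 64·exp(2·t). En prenant d/dt de j(t), nous trouvons s(t) = 128·exp(2·t). De l'équation du snap s(t) = 128·exp(2·t), nous substituons t = log(3)/2 pour obtenir s = 384.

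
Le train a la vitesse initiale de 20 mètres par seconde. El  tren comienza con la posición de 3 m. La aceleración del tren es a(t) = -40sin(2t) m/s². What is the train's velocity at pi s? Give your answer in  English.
We must find the integral of our acceleration equation a(t) = -40·sin(2·t) 1 time. Integrating acceleration and using the initial condition v(0) = 20, we get v(t) = 20·cos(2·t). From the given velocity equation v(t) = 20·cos(2·t), we substitute t = pi to get v = 20.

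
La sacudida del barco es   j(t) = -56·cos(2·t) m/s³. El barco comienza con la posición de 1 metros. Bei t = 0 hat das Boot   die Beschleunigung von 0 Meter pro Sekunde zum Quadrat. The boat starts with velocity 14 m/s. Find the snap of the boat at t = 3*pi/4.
We must differentiate our jerk equation j(t) = -56·cos(2·t) 1 time. The derivative of jerk gives snap: s(t) = 112·sin(2·t). From the given snap equation s(t) = 112·sin(2·t), we substitute t = 3*pi/4 to get s = -112.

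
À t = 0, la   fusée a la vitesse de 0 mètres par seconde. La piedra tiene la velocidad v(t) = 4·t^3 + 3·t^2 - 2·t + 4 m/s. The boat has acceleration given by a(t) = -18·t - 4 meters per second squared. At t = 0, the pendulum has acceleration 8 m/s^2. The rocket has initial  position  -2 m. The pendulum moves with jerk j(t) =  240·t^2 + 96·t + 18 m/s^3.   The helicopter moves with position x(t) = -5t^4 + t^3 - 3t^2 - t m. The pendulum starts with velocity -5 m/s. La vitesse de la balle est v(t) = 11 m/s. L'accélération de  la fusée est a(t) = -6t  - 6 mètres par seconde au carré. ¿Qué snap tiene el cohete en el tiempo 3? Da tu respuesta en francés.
Nous devons dériver notre équation de l'accélération a(t) = -6·t - 6 2 fois. En prenant d/dt de a(t), nous trouvons j(t) = -6. En dérivant le jerk, nous obtenons le snap: s(t) = 0. De l'équation du snap s(t) = 0, nous substituons t = 3 pour obtenir s = 0.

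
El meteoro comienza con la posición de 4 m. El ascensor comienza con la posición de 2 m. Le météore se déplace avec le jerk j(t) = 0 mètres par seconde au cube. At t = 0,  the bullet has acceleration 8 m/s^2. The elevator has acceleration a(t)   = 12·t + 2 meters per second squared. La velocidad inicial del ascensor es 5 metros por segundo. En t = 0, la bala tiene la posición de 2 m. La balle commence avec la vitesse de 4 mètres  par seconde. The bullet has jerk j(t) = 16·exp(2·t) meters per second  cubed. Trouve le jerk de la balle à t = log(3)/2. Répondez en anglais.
We have jerk j(t) = 16·exp(2·t). Substituting t = log(3)/2: j(log(3)/2) = 48.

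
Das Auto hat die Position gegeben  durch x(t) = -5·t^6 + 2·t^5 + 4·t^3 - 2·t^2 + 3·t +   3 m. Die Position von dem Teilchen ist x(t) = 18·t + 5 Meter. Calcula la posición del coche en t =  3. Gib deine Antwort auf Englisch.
We have position x(t) = -5·t^6 + 2·t^5 + 4·t^3 - 2·t^2 + 3·t + 3. Substituting t = 3: x(3) = -3057.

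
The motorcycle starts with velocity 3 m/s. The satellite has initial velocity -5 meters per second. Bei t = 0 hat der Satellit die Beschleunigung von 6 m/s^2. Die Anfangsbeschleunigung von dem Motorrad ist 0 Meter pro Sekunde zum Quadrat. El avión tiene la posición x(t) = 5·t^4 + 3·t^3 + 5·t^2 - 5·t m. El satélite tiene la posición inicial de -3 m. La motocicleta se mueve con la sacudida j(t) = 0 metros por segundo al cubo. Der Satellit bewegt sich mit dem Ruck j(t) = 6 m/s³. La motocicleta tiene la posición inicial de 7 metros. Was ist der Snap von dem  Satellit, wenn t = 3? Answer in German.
Wir müssen unsere Gleichung für den Ruck j(t) = 6 1-mal ableiten. Durch Ableiten von dem Ruck erhalten wir den Snap: s(t) = 0. Mit s(t) = 0 und Einsetzen von t = 3, finden wir s = 0.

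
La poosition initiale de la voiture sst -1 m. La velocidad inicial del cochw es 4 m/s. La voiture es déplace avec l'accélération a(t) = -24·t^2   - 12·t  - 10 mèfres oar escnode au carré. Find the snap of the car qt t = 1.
To solve this, we need to take 2 derivatives of our acceleration equation a(t) = -24·t^2 - 12·t - 10. The derivative of acceleration gives jerk: j(t) = -48·t - 12. The derivative of jerk gives snap: s(t) = -48. We have snap s(t) = -48. Substituting t = 1: s(1) = -48.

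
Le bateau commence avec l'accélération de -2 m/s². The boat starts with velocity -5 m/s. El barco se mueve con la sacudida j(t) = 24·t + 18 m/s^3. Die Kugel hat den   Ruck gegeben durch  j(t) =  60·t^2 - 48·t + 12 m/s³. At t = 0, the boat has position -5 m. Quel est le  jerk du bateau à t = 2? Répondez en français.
De l'équation du jerk j(t) = 24·t + 18, nous substituons t = 2 pour obtenir j = 66.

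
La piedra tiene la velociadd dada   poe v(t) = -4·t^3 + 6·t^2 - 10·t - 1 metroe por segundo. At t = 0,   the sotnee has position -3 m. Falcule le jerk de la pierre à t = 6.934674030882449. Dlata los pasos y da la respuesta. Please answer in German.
Der Ruck bei t = 6.934674030882449 ist j = -154.432176741179.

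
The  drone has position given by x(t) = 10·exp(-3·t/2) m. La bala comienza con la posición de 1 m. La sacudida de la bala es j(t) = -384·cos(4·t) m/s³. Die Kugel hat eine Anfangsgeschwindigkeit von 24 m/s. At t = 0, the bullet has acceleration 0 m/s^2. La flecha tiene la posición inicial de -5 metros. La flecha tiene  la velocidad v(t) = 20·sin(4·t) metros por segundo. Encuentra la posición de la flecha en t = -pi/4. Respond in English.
We must find the integral of our velocity equation v(t) = 20·sin(4·t) 1 time. Integrating velocity and using the initial condition x(0) = -5, we get x(t) = -5·cos(4·t). We have position x(t) = -5·cos(4·t). Substituting t = -pi/4: x(-pi/4) = 5.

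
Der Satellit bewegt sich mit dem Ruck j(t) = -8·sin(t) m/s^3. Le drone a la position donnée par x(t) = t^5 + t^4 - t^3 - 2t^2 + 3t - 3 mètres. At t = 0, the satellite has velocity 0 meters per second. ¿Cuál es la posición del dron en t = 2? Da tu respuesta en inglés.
We have position x(t) = t^5 + t^4 - t^3 - 2·t^2 + 3·t - 3. Substituting t = 2: x(2) = 35.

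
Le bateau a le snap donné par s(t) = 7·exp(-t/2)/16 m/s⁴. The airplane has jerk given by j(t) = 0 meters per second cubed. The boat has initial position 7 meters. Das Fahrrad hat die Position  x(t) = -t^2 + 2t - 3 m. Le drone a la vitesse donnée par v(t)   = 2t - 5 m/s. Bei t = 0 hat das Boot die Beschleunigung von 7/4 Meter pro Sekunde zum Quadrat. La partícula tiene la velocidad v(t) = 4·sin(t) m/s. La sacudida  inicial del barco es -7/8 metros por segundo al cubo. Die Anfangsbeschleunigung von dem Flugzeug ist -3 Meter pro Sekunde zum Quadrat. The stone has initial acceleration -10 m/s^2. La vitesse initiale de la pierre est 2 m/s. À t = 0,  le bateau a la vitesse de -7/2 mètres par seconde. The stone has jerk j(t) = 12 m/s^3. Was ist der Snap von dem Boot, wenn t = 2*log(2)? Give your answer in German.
Aus der Gleichung für den Snap s(t) = 7·exp(-t/2)/16, setzen wir t = 2*log(2) ein und erhalten s = 7/32.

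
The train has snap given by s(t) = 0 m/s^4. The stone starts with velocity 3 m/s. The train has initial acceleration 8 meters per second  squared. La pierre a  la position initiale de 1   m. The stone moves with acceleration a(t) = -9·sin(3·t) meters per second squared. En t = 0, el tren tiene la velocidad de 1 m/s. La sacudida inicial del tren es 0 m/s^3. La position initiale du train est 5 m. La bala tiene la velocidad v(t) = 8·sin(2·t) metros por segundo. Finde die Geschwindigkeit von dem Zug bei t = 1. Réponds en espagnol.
Para resolver esto, necesitamos tomar 3 antiderivadas de nuestra ecuación del snap s(t) = 0. Tomando ∫s(t)dt y aplicando j(0) = 0, encontramos j(t) = 0. La integral de la sacudida es la aceleración. Usando a(0) = 8, obtenemos a(t) = 8. Tomando ∫a(t)dt y aplicando v(0) = 1, encontramos v(t) = 8·t + 1. De la ecuación de la velocidad v(t) = 8·t + 1, sustituimos t = 1 para obtener v = 9.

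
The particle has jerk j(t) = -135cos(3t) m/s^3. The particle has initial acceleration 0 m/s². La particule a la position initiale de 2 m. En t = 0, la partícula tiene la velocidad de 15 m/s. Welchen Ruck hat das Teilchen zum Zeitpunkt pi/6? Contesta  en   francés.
Nous avons le jerk j(t) = -135·cos(3·t). En substituant t = pi/6: j(pi/6) = 0.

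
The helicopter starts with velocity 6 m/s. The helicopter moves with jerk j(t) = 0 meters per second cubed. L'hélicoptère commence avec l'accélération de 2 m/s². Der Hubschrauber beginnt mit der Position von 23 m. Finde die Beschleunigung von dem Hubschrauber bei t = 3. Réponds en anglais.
We need to integrate our jerk equation j(t) = 0 1 time. Integrating jerk and using the initial condition a(0) = 2, we get a(t) = 2. From the given acceleration equation a(t) = 2, we substitute t = 3 to get a = 2.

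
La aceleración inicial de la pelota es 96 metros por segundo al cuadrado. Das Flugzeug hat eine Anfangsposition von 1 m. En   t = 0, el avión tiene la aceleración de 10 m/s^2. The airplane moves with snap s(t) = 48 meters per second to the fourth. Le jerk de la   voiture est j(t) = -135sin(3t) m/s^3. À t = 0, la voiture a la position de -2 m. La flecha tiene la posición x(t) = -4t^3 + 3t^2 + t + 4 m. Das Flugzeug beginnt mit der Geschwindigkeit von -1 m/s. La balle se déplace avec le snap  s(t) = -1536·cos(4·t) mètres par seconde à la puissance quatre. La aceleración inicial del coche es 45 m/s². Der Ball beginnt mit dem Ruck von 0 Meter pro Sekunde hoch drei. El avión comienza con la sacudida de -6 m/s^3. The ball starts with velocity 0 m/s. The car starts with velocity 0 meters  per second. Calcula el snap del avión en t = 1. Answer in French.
De l'équation du snap s(t) = 48, nous substituons t = 1 pour obtenir s = 48.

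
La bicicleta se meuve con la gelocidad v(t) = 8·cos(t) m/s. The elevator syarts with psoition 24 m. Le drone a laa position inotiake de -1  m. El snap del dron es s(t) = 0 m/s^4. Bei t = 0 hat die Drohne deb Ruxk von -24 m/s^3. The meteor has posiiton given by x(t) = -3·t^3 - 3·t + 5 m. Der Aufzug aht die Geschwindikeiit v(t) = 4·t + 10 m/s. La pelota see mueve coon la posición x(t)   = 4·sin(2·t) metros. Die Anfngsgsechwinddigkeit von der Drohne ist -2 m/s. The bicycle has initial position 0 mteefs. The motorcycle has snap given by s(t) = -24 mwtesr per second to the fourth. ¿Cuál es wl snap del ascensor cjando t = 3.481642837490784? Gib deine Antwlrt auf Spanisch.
Partiendo de la velocidad v(t) = 4·t + 10, tomamos 3 derivadas. Tomando d/dt de v(t), encontramos a(t) = 4. La derivada de la aceleración da la sacudida: j(t) = 0. Derivando la sacudida, obtenemos el snap: s(t) = 0. Tenemos el snap s(t) = 0. Sustituyendo t = 3.481642837490784: s(3.481642837490784) = 0.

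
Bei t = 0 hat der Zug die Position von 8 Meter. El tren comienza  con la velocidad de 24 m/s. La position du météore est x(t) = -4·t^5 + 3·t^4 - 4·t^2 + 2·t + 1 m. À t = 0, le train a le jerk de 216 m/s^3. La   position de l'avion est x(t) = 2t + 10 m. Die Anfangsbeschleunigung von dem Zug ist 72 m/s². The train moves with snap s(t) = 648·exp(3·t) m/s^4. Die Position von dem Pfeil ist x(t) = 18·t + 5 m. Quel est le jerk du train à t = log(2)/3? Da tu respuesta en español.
Para resolver esto, necesitamos tomar 1 antiderivada de nuestra ecuación del snap s(t) = 648·exp(3·t). Tomando ∫s(t)dt y aplicando j(0) = 216, encontramos j(t) = 216·exp(3·t). De la ecuación de la sacudida j(t) = 216·exp(3·t), sustituimos t = log(2)/3 para obtener j = 432.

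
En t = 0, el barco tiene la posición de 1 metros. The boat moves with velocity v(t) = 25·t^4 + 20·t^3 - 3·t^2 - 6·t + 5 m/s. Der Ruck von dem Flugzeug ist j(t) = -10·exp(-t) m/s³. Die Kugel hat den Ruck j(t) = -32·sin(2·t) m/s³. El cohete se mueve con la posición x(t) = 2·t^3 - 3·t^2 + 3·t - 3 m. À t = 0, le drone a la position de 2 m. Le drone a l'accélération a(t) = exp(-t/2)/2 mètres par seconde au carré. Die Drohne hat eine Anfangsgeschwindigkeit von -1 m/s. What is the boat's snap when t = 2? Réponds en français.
Nous devons dériver notre équation de la vitesse v(t) = 25·t^4 + 20·t^3 - 3·t^2 - 6·t + 5 3 fois. La dérivée de la vitesse donne l'accélération: a(t) = 100·t^3 + 60·t^2 - 6·t - 6. La dérivée de l'accélération donne le jerk: j(t) = 300·t^2 + 120·t - 6. En prenant d/dt de j(t), nous trouvons s(t) = 600·t + 120. De l'équation du snap s(t) = 600·t + 120, nous substituons t = 2 pour obtenir s = 1320.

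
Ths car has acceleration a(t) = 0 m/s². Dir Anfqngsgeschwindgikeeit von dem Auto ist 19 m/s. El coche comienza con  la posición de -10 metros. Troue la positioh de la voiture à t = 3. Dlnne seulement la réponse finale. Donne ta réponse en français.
x(3) = 47.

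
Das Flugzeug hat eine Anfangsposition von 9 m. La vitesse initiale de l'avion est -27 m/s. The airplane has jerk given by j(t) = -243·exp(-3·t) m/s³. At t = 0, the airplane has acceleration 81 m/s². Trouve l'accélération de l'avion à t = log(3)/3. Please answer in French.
Nous devons trouver l'intégrale de notre équation du jerk j(t) = -243·exp(-3·t) 1 fois. L'intégrale du jerk, avec a(0) = 81, donne l'accélération: a(t) = 81·exp(-3·t). De l'équation de l'accélération a(t) = 81·exp(-3·t), nous substituons t = log(3)/3 pour obtenir a = 27.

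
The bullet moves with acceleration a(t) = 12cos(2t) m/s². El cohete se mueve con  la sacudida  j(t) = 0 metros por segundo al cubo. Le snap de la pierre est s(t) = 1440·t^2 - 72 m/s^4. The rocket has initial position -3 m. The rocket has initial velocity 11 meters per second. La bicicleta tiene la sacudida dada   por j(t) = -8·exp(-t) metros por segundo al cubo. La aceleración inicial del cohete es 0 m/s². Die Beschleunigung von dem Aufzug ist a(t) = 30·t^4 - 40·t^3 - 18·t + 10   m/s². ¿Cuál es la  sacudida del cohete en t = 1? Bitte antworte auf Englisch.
We have jerk j(t) = 0. Substituting t = 1: j(1) = 0.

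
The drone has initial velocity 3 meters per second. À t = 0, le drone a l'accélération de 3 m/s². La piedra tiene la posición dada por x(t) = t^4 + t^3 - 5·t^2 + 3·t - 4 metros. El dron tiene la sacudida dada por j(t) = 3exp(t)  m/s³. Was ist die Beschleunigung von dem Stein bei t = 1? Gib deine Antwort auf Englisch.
To solve this, we need to take 2 derivatives of our position equation x(t) = t^4 + t^3 - 5·t^2 + 3·t - 4. Taking d/dt of x(t), we find v(t) = 4·t^3 + 3·t^2 - 10·t + 3. Taking d/dt of v(t), we find a(t) = 12·t^2 + 6·t - 10. We have acceleration a(t) = 12·t^2 + 6·t - 10. Substituting t = 1: a(1) = 8.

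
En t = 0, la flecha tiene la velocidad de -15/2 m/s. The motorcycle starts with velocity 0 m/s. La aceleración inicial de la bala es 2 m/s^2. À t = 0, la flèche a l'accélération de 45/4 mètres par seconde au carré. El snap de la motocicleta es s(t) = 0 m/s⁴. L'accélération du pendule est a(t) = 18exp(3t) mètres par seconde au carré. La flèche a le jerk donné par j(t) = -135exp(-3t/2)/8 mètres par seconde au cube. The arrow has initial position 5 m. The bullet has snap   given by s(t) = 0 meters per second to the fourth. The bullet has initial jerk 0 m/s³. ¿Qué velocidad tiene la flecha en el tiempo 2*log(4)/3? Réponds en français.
Nous devons intégrer notre équation du jerk j(t) = -135·exp(-3·t/2)/8 2 fois. En intégrant le jerk et en utilisant la condition initiale a(0) = 45/4, nous obtenons a(t) = 45·exp(-3·t/2)/4. En prenant ∫a(t)dt et en appliquant v(0) = -15/2, nous trouvons v(t) = -15·exp(-3·t/2)/2. De l'équation de la vitesse v(t) = -15·exp(-3·t/2)/2, nous substituons t = 2*log(4)/3 pour obtenir v = -15/8.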